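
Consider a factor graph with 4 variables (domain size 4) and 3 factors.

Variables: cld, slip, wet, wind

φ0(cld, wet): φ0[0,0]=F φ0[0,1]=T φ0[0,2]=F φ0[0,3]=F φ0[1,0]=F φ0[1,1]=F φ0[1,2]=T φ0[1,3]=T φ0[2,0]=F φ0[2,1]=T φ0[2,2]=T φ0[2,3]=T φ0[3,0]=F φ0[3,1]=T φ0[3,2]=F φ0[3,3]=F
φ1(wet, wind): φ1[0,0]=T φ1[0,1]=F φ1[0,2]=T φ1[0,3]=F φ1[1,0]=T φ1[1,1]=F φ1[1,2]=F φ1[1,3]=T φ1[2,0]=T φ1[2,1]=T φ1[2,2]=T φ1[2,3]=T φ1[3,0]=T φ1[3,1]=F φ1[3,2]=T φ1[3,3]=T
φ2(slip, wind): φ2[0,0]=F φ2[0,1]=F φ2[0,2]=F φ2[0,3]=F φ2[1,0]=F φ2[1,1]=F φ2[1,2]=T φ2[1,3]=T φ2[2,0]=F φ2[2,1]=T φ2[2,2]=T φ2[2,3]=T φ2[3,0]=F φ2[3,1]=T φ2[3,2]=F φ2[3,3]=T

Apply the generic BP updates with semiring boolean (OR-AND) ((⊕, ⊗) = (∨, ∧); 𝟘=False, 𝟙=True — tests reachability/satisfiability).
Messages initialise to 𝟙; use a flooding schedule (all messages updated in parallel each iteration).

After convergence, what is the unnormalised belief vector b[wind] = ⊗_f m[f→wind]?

init: all messages = 𝟙 over 4 values
r1 m[φ0→cld] = [T, T, T, T]
r1 m[φ0→wet] = [F, T, T, T]
r1 m[φ1→wet] = [T, T, T, T]
r1 m[φ1→wind] = [T, T, T, T]
r1 m[φ2→slip] = [F, T, T, T]
r1 m[φ2→wind] = [F, T, T, T]
r1 m[cld→φ0] = [T, T, T, T]
r1 m[slip→φ2] = [T, T, T, T]
r1 m[wet→φ0] = [T, T, T, T]
r1 m[wet→φ1] = [T, T, T, T]
r1 m[wind→φ1] = [T, T, T, T]
r1 m[wind→φ2] = [T, T, T, T]
r2 m[φ0→cld] = [T, T, T, T]
r2 m[φ0→wet] = [F, T, T, T]
r2 m[φ1→wet] = [T, T, T, T]
r2 m[φ1→wind] = [T, T, T, T]
r2 m[φ2→slip] = [F, T, T, T]
r2 m[φ2→wind] = [F, T, T, T]
r2 m[cld→φ0] = [T, T, T, T]
r2 m[slip→φ2] = [T, T, T, T]
r2 m[wet→φ0] = [T, T, T, T]
r2 m[wet→φ1] = [F, T, T, T]
r2 m[wind→φ1] = [F, T, T, T]
r2 m[wind→φ2] = [T, T, T, T]
r3 m[φ0→cld] = [T, T, T, T]
r3 m[φ0→wet] = [F, T, T, T]
r3 m[φ1→wet] = [T, T, T, T]
r3 m[φ1→wind] = [T, T, T, T]
r3 m[φ2→slip] = [F, T, T, T]
r3 m[φ2→wind] = [F, T, T, T]
r3 m[cld→φ0] = [T, T, T, T]
r3 m[slip→φ2] = [T, T, T, T]
r3 m[wet→φ0] = [T, T, T, T]
r3 m[wet→φ1] = [F, T, T, T]
r3 m[wind→φ1] = [F, T, T, T]
r3 m[wind→φ2] = [T, T, T, T]
fixed point reached at round 3
b[wind] = ⊗ incoming = [F, T, T, T]

b[wind] = [F, T, T, T]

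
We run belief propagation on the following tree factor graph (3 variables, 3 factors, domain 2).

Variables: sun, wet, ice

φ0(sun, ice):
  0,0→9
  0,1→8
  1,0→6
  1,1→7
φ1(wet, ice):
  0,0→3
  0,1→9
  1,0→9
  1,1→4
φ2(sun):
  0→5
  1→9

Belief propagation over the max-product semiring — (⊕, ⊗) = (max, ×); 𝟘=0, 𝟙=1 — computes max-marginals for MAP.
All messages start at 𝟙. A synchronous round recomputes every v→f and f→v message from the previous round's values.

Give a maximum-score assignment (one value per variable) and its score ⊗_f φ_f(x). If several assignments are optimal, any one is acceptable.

init: all messages = 𝟙 over 2 values
r1 m[φ0→sun] = [9, 7]
r1 m[φ0→ice] = [9, 8]
r1 m[φ1→wet] = [9, 9]
r1 m[φ1→ice] = [9, 9]
r1 m[φ2→sun] = [5, 9]
r1 m[sun→φ0] = [1, 1]
r1 m[sun→φ2] = [1, 1]
r1 m[wet→φ1] = [1, 1]
r1 m[ice→φ0] = [1, 1]
r1 m[ice→φ1] = [1, 1]
r2 m[φ0→sun] = [9, 7]
r2 m[φ0→ice] = [9, 8]
r2 m[φ1→wet] = [9, 9]
r2 m[φ1→ice] = [9, 9]
r2 m[φ2→sun] = [5, 9]
r2 m[sun→φ0] = [5, 9]
r2 m[sun→φ2] = [9, 7]
r2 m[wet→φ1] = [1, 1]
r2 m[ice→φ0] = [9, 9]
r2 m[ice→φ1] = [9, 8]
r3 m[φ0→sun] = [81, 63]
r3 m[φ0→ice] = [54, 63]
r3 m[φ1→wet] = [72, 81]
r3 m[φ1→ice] = [9, 9]
r3 m[φ2→sun] = [5, 9]
r3 m[sun→φ0] = [5, 9]
r3 m[sun→φ2] = [9, 7]
r3 m[wet→φ1] = [1, 1]
r3 m[ice→φ0] = [9, 9]
r3 m[ice→φ1] = [9, 8]
r4 m[φ0→sun] = [81, 63]
r4 m[φ0→ice] = [54, 63]
r4 m[φ1→wet] = [72, 81]
r4 m[φ1→ice] = [9, 9]
r4 m[φ2→sun] = [5, 9]
r4 m[sun→φ0] = [5, 9]
r4 m[sun→φ2] = [81, 63]
r4 m[wet→φ1] = [1, 1]
r4 m[ice→φ0] = [9, 9]
r4 m[ice→φ1] = [54, 63]
r5 m[φ0→sun] = [81, 63]
r5 m[φ0→ice] = [54, 63]
r5 m[φ1→wet] = [567, 486]
r5 m[φ1→ice] = [9, 9]
r5 m[φ2→sun] = [5, 9]
r5 m[sun→φ0] = [5, 9]
r5 m[sun→φ2] = [81, 63]
r5 m[wet→φ1] = [1, 1]
r5 m[ice→φ0] = [9, 9]
r5 m[ice→φ1] = [54, 63]
r6 m[φ0→sun] = [81, 63]
r6 m[φ0→ice] = [54, 63]
r6 m[φ1→wet] = [567, 486]
r6 m[φ1→ice] = [9, 9]
r6 m[φ2→sun] = [5, 9]
r6 m[sun→φ0] = [5, 9]
r6 m[sun→φ2] = [81, 63]
r6 m[wet→φ1] = [1, 1]
r6 m[ice→φ0] = [9, 9]
r6 m[ice→φ1] = [54, 63]
fixed point reached at round 6
traceback from sun: (sun=1, wet=0, ice=1), score=567

assignment: (sun=1, wet=0, ice=1); score = 567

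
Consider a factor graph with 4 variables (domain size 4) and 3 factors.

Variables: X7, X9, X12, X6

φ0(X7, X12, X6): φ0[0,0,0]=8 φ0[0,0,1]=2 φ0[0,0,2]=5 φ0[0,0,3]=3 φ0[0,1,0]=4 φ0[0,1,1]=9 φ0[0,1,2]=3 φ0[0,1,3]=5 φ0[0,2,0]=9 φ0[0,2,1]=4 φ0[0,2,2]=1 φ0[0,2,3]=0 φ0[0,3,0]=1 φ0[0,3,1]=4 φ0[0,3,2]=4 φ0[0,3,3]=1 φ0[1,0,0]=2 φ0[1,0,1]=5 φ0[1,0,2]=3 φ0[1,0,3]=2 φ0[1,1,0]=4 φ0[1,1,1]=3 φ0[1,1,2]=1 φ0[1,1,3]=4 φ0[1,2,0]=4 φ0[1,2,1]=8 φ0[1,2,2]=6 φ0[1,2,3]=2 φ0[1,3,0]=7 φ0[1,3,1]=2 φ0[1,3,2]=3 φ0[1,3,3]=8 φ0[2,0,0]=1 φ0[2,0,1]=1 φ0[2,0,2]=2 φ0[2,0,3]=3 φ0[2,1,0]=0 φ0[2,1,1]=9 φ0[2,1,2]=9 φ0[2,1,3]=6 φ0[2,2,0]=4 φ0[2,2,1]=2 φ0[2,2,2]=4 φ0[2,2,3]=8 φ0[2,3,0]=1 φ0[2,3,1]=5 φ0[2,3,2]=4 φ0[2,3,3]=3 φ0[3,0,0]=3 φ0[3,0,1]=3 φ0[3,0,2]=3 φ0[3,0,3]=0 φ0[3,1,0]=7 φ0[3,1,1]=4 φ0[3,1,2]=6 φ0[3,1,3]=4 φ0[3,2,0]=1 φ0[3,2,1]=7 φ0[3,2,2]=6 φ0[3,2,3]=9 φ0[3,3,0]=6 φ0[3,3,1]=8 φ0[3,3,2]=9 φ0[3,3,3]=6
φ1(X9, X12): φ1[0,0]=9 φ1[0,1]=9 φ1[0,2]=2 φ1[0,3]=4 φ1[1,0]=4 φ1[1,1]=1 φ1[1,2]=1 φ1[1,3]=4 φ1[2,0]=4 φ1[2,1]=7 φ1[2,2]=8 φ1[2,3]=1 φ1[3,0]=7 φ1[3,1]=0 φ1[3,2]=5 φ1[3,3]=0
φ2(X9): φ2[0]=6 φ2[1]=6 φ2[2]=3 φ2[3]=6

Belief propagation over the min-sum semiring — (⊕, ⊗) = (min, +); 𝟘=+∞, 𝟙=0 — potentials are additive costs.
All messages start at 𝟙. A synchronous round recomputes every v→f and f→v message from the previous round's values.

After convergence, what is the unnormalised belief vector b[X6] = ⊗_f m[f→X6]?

init: all messages = 𝟙 over 4 values
r1 m[φ0→X7] = [0, 1, 0, 0]
r1 m[φ0→X12] = [0, 0, 0, 1]
r1 m[φ0→X6] = [0, 1, 1, 0]
r1 m[φ1→X9] = [2, 1, 1, 0]
r1 m[φ1→X12] = [4, 0, 1, 0]
r1 m[φ2→X9] = [6, 6, 3, 6]
r1 m[X7→φ0] = [0, 0, 0, 0]
r1 m[X9→φ1] = [0, 0, 0, 0]
r1 m[X9→φ2] = [0, 0, 0, 0]
r1 m[X12→φ0] = [0, 0, 0, 0]
r1 m[X12→φ1] = [0, 0, 0, 0]
r1 m[X6→φ0] = [0, 0, 0, 0]
r2 m[φ0→X7] = [0, 1, 0, 0]
r2 m[φ0→X12] = [0, 0, 0, 1]
r2 m[φ0→X6] = [0, 1, 1, 0]
r2 m[φ1→X9] = [2, 1, 1, 0]
r2 m[φ1→X12] = [4, 0, 1, 0]
r2 m[φ2→X9] = [6, 6, 3, 6]
r2 m[X7→φ0] = [0, 0, 0, 0]
r2 m[X9→φ1] = [6, 6, 3, 6]
r2 m[X9→φ2] = [2, 1, 1, 0]
r2 m[X12→φ0] = [4, 0, 1, 0]
r2 m[X12→φ1] = [0, 0, 0, 1]
r2 m[X6→φ0] = [0, 0, 0, 0]
r3 m[φ0→X7] = [1, 1, 0, 2]
r3 m[φ0→X12] = [0, 0, 0, 1]
r3 m[φ0→X6] = [0, 2, 1, 1]
r3 m[φ1→X9] = [2, 1, 2, 0]
r3 m[φ1→X12] = [7, 6, 7, 4]
r3 m[φ2→X9] = [6, 6, 3, 6]
r3 m[X7→φ0] = [0, 0, 0, 0]
r3 m[X9→φ1] = [6, 6, 3, 6]
r3 m[X9→φ2] = [2, 1, 1, 0]
r3 m[X12→φ0] = [4, 0, 1, 0]
r3 m[X12→φ1] = [0, 0, 0, 1]
r3 m[X6→φ0] = [0, 0, 0, 0]
r4 m[φ0→X7] = [1, 1, 0, 2]
r4 m[φ0→X12] = [0, 0, 0, 1]
r4 m[φ0→X6] = [0, 2, 1, 1]
r4 m[φ1→X9] = [2, 1, 2, 0]
r4 m[φ1→X12] = [7, 6, 7, 4]
r4 m[φ2→X9] = [6, 6, 3, 6]
r4 m[X7→φ0] = [0, 0, 0, 0]
r4 m[X9→φ1] = [6, 6, 3, 6]
r4 m[X9→φ2] = [2, 1, 2, 0]
r4 m[X12→φ0] = [7, 6, 7, 4]
r4 m[X12→φ1] = [0, 0, 0, 1]
r4 m[X6→φ0] = [0, 0, 0, 0]
r5 m[φ0→X7] = [5, 6, 5, 7]
r5 m[φ0→X12] = [0, 0, 0, 1]
r5 m[φ0→X6] = [5, 6, 7, 5]
r5 m[φ1→X9] = [2, 1, 2, 0]
r5 m[φ1→X12] = [7, 6, 7, 4]
r5 m[φ2→X9] = [6, 6, 3, 6]
r5 m[X7→φ0] = [0, 0, 0, 0]
r5 m[X9→φ1] = [6, 6, 3, 6]
r5 m[X9→φ2] = [2, 1, 2, 0]
r5 m[X12→φ0] = [7, 6, 7, 4]
r5 m[X12→φ1] = [0, 0, 0, 1]
r5 m[X6→φ0] = [0, 0, 0, 0]
r6 m[φ0→X7] = [5, 6, 5, 7]
r6 m[φ0→X12] = [0, 0, 0, 1]
r6 m[φ0→X6] = [5, 6, 7, 5]
r6 m[φ1→X9] = [2, 1, 2, 0]
r6 m[φ1→X12] = [7, 6, 7, 4]
r6 m[φ2→X9] = [6, 6, 3, 6]
r6 m[X7→φ0] = [0, 0, 0, 0]
r6 m[X9→φ1] = [6, 6, 3, 6]
r6 m[X9→φ2] = [2, 1, 2, 0]
r6 m[X12→φ0] = [7, 6, 7, 4]
r6 m[X12→φ1] = [0, 0, 0, 1]
r6 m[X6→φ0] = [0, 0, 0, 0]
fixed point reached at round 6
b[X6] = ⊗ incoming = [5, 6, 7, 5]

b[X6] = [5, 6, 7, 5]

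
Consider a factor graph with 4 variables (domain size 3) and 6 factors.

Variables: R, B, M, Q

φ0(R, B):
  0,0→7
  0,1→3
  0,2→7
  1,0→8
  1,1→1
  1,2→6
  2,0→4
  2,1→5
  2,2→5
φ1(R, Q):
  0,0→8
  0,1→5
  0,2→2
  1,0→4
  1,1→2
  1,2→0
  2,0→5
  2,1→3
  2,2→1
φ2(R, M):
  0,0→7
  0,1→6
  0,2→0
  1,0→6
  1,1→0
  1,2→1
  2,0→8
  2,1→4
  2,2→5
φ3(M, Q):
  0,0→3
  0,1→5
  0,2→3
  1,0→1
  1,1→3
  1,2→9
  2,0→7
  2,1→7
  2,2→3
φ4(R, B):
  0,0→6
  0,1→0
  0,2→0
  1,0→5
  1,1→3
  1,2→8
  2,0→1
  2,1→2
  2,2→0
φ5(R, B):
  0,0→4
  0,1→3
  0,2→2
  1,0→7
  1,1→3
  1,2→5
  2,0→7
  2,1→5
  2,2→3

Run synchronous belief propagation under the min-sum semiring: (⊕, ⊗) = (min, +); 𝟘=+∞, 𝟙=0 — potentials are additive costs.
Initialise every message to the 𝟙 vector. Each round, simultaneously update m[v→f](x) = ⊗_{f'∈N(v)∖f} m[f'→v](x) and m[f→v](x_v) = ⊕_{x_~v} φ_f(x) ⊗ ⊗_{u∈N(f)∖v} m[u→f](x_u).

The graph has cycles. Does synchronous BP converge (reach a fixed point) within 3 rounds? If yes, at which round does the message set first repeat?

NOT CONVERGED within 3 rounds

init: all messages = 𝟙 over 3 values
r1 m[φ0→R] = [3, 1, 4]
r1 m[φ0→B] = [4, 1, 5]
r1 m[φ1→R] = [2, 0, 1]
r1 m[φ1→Q] = [4, 2, 0]
r1 m[φ2→R] = [0, 0, 4]
r1 m[φ2→M] = [6, 0, 0]
r1 m[φ3→M] = [3, 1, 3]
r1 m[φ3→Q] = [1, 3, 3]
r1 m[φ4→R] = [0, 3, 0]
r1 m[φ4→B] = [1, 0, 0]
r1 m[φ5→R] = [2, 3, 3]
r1 m[φ5→B] = [4, 3, 2]
r1 m[R→φ0] = [0, 0, 0]
r1 m[R→φ1] = [0, 0, 0]
r1 m[R→φ2] = [0, 0, 0]
r1 m[R→φ4] = [0, 0, 0]
r1 m[R→φ5] = [0, 0, 0]
r1 m[B→φ0] = [0, 0, 0]
r1 m[B→φ4] = [0, 0, 0]
r1 m[B→φ5] = [0, 0, 0]
r1 m[M→φ2] = [0, 0, 0]
r1 m[M→φ3] = [0, 0, 0]
r1 m[Q→φ1] = [0, 0, 0]
r1 m[Q→φ3] = [0, 0, 0]
r2 m[φ0→R] = [3, 1, 4]
r2 m[φ0→B] = [4, 1, 5]
r2 m[φ1→R] = [2, 0, 1]
r2 m[φ1→Q] = [4, 2, 0]
r2 m[φ2→R] = [0, 0, 4]
r2 m[φ2→M] = [6, 0, 0]
r2 m[φ3→M] = [3, 1, 3]
r2 m[φ3→Q] = [1, 3, 3]
r2 m[φ4→R] = [0, 3, 0]
r2 m[φ4→B] = [1, 0, 0]
r2 m[φ5→R] = [2, 3, 3]
r2 m[φ5→B] = [4, 3, 2]
r2 m[R→φ0] = [4, 6, 8]
r2 m[R→φ1] = [5, 7, 11]
r2 m[R→φ2] = [7, 7, 8]
r2 m[R→φ4] = [7, 4, 12]
r2 m[R→φ5] = [5, 4, 9]
r2 m[B→φ0] = [5, 3, 2]
r2 m[B→φ4] = [8, 4, 7]
r2 m[B→φ5] = [5, 1, 5]
r2 m[M→φ2] = [3, 1, 3]
r2 m[M→φ3] = [6, 0, 0]
r2 m[Q→φ1] = [1, 3, 3]
r2 m[Q→φ3] = [4, 2, 0]
r3 m[φ0→R] = [6, 4, 7]
r3 m[φ0→B] = [11, 7, 11]
r3 m[φ1→R] = [5, 3, 4]
r3 m[φ1→Q] = [11, 9, 7]
r3 m[φ2→R] = [3, 1, 5]
r3 m[φ2→M] = [13, 7, 7]
r3 m[φ3→M] = [3, 5, 3]
r3 m[φ3→Q] = [1, 3, 3]
r3 m[φ4→R] = [4, 7, 6]
r3 m[φ4→B] = [9, 7, 7]
r3 m[φ5→R] = [4, 4, 6]
r3 m[φ5→B] = [9, 7, 7]
r3 m[R→φ0] = [4, 6, 8]
r3 m[R→φ1] = [5, 7, 11]
r3 m[R→φ2] = [7, 7, 8]
r3 m[R→φ4] = [7, 4, 12]
r3 m[R→φ5] = [5, 4, 9]
r3 m[B→φ0] = [5, 3, 2]
r3 m[B→φ4] = [8, 4, 7]
r3 m[B→φ5] = [5, 1, 5]
r3 m[M→φ2] = [3, 1, 3]
r3 m[M→φ3] = [6, 0, 0]
r3 m[Q→φ1] = [1, 3, 3]
r3 m[Q→φ3] = [4, 2, 0]
no fixed point within 3 rounds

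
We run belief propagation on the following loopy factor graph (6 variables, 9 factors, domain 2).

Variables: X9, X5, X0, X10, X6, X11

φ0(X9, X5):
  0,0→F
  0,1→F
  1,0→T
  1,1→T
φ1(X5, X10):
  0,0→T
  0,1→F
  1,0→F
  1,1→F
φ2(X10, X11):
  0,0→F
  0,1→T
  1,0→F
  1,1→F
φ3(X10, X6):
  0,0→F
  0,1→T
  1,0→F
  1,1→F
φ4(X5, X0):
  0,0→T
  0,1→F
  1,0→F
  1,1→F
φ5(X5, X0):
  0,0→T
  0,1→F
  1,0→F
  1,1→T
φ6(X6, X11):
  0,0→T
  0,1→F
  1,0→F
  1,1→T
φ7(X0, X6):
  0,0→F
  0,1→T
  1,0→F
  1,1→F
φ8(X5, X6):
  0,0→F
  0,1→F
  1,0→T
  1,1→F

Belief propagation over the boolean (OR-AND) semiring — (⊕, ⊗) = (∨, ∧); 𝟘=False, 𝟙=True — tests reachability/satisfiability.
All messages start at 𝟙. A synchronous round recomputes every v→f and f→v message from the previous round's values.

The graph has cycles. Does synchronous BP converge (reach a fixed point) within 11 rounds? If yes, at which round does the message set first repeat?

CONVERGED at round 8

init: all messages = 𝟙 over 2 values
r1 m[φ0→X9] = [F, T]
r1 m[φ0→X5] = [T, T]
r1 m[φ1→X5] = [T, F]
r1 m[φ1→X10] = [T, F]
r1 m[φ2→X10] = [T, F]
r1 m[φ2→X11] = [F, T]
r1 m[φ3→X10] = [T, F]
r1 m[φ3→X6] = [F, T]
r1 m[φ4→X5] = [T, F]
r1 m[φ4→X0] = [T, F]
r1 m[φ5→X5] = [T, T]
r1 m[φ5→X0] = [T, T]
r1 m[φ6→X6] = [T, T]
r1 m[φ6→X11] = [T, T]
r1 m[φ7→X0] = [T, F]
r1 m[φ7→X6] = [F, T]
r1 m[φ8→X5] = [F, T]
r1 m[φ8→X6] = [T, F]
r1 m[X9→φ0] = [T, T]
r1 m[X5→φ0] = [T, T]
r1 m[X5→φ1] = [T, T]
r1 m[X5→φ4] = [T, T]
r1 m[X5→φ5] = [T, T]
r1 m[X5→φ8] = [T, T]
r1 m[X0→φ4] = [T, T]
r1 m[X0→φ5] = [T, T]
r1 m[X0→φ7] = [T, T]
r1 m[X10→φ1] = [T, T]
r1 m[X10→φ2] = [T, T]
r1 m[X10→φ3] = [T, T]
r1 m[X6→φ3] = [T, T]
r1 m[X6→φ6] = [T, T]
r1 m[X6→φ7] = [T, T]
r1 m[X6→φ8] = [T, T]
r1 m[X11→φ2] = [T, T]
r1 m[X11→φ6] = [T, T]
r2 m[φ0→X9] = [F, T]
r2 m[φ0→X5] = [T, T]
r2 m[φ1→X5] = [T, F]
r2 m[φ1→X10] = [T, F]
r2 m[φ2→X10] = [T, F]
r2 m[φ2→X11] = [F, T]
r2 m[φ3→X10] = [T, F]
r2 m[φ3→X6] = [F, T]
r2 m[φ4→X5] = [T, F]
r2 m[φ4→X0] = [T, F]
r2 m[φ5→X5] = [T, T]
r2 m[φ5→X0] = [T, T]
r2 m[φ6→X6] = [T, T]
r2 m[φ6→X11] = [T, T]
r2 m[φ7→X0] = [T, F]
r2 m[φ7→X6] = [F, T]
r2 m[φ8→X5] = [F, T]
r2 m[φ8→X6] = [T, F]
r2 m[X9→φ0] = [T, T]
r2 m[X5→φ0] = [F, F]
r2 m[X5→φ1] = [F, F]
r2 m[X5→φ4] = [F, F]
r2 m[X5→φ5] = [F, F]
r2 m[X5→φ8] = [T, F]
r2 m[X0→φ4] = [T, F]
r2 m[X0→φ5] = [T, F]
r2 m[X0→φ7] = [T, F]
r2 m[X10→φ1] = [T, F]
r2 m[X10→φ2] = [T, F]
r2 m[X10→φ3] = [T, F]
r2 m[X6→φ3] = [F, F]
r2 m[X6→φ6] = [F, F]
r2 m[X6→φ7] = [F, F]
r2 m[X6→φ8] = [F, T]
r2 m[X11→φ2] = [T, T]
r2 m[X11→φ6] = [F, T]
r3 m[φ0→X9] = [F, F]
r3 m[φ0→X5] = [T, T]
r3 m[φ1→X5] = [T, F]
r3 m[φ1→X10] = [F, F]
r3 m[φ2→X10] = [T, F]
r3 m[φ2→X11] = [F, T]
r3 m[φ3→X10] = [F, F]
r3 m[φ3→X6] = [F, T]
r3 m[φ4→X5] = [T, F]
r3 m[φ4→X0] = [F, F]
r3 m[φ5→X5] = [T, F]
r3 m[φ5→X0] = [F, F]
r3 m[φ6→X6] = [F, T]
r3 m[φ6→X11] = [F, F]
r3 m[φ7→X0] = [F, F]
r3 m[φ7→X6] = [F, T]
r3 m[φ8→X5] = [F, F]
r3 m[φ8→X6] = [F, F]
r3 m[X9→φ0] = [T, T]
r3 m[X5→φ0] = [F, F]
r3 m[X5→φ1] = [F, F]
r3 m[X5→φ4] = [F, F]
r3 m[X5→φ5] = [F, F]
r3 m[X5→φ8] = [T, F]
r3 m[X0→φ4] = [T, F]
r3 m[X0→φ5] = [T, F]
r3 m[X0→φ7] = [T, F]
r3 m[X10→φ1] = [T, F]
r3 m[X10→φ2] = [T, F]
r3 m[X10→φ3] = [T, F]
r3 m[X6→φ3] = [F, F]
r3 m[X6→φ6] = [F, F]
r3 m[X6→φ7] = [F, F]
r3 m[X6→φ8] = [F, T]
r3 m[X11→φ2] = [T, T]
r3 m[X11→φ6] = [F, T]
r4 m[φ0→X9] = [F, F]
r4 m[φ0→X5] = [T, T]
r4 m[φ1→X5] = [T, F]
r4 m[φ1→X10] = [F, F]
r4 m[φ2→X10] = [T, F]
r4 m[φ2→X11] = [F, T]
r4 m[φ3→X10] = [F, F]
r4 m[φ3→X6] = [F, T]
r4 m[φ4→X5] = [T, F]
r4 m[φ4→X0] = [F, F]
r4 m[φ5→X5] = [T, F]
r4 m[φ5→X0] = [F, F]
r4 m[φ6→X6] = [F, T]
r4 m[φ6→X11] = [F, F]
r4 m[φ7→X0] = [F, F]
r4 m[φ7→X6] = [F, T]
r4 m[φ8→X5] = [F, F]
r4 m[φ8→X6] = [F, F]
r4 m[X9→φ0] = [T, T]
r4 m[X5→φ0] = [F, F]
r4 m[X5→φ1] = [F, F]
r4 m[X5→φ4] = [F, F]
r4 m[X5→φ5] = [F, F]
r4 m[X5→φ8] = [T, F]
r4 m[X0→φ4] = [F, F]
r4 m[X0→φ5] = [F, F]
r4 m[X0→φ7] = [F, F]
r4 m[X10→φ1] = [F, F]
r4 m[X10→φ2] = [F, F]
r4 m[X10→φ3] = [F, F]
r4 m[X6→φ3] = [F, F]
r4 m[X6→φ6] = [F, F]
r4 m[X6→φ7] = [F, F]
r4 m[X6→φ8] = [F, T]
r4 m[X11→φ2] = [F, F]
r4 m[X11→φ6] = [F, T]
r5 m[φ0→X9] = [F, F]
r5 m[φ0→X5] = [T, T]
r5 m[φ1→X5] = [F, F]
r5 m[φ1→X10] = [F, F]
r5 m[φ2→X10] = [F, F]
r5 m[φ2→X11] = [F, F]
r5 m[φ3→X10] = [F, F]
r5 m[φ3→X6] = [F, F]
r5 m[φ4→X5] = [F, F]
r5 m[φ4→X0] = [F, F]
r5 m[φ5→X5] = [F, F]
r5 m[φ5→X0] = [F, F]
r5 m[φ6→X6] = [F, T]
r5 m[φ6→X11] = [F, F]
r5 m[φ7→X0] = [F, F]
r5 m[φ7→X6] = [F, F]
r5 m[φ8→X5] = [F, F]
r5 m[φ8→X6] = [F, F]
r5 m[X9→φ0] = [T, T]
r5 m[X5→φ0] = [F, F]
r5 m[X5→φ1] = [F, F]
r5 m[X5→φ4] = [F, F]
r5 m[X5→φ5] = [F, F]
r5 m[X5→φ8] = [T, F]
r5 m[X0→φ4] = [F, F]
r5 m[X0→φ5] = [F, F]
r5 m[X0→φ7] = [F, F]
r5 m[X10→φ1] = [F, F]
r5 m[X10→φ2] = [F, F]
r5 m[X10→φ3] = [F, F]
r5 m[X6→φ3] = [F, F]
r5 m[X6→φ6] = [F, F]
r5 m[X6→φ7] = [F, F]
r5 m[X6→φ8] = [F, T]
r5 m[X11→φ2] = [F, F]
r5 m[X11→φ6] = [F, T]
r6 m[φ0→X9] = [F, F]
r6 m[φ0→X5] = [T, T]
r6 m[φ1→X5] = [F, F]
r6 m[φ1→X10] = [F, F]
r6 m[φ2→X10] = [F, F]
r6 m[φ2→X11] = [F, F]
r6 m[φ3→X10] = [F, F]
r6 m[φ3→X6] = [F, F]
r6 m[φ4→X5] = [F, F]
r6 m[φ4→X0] = [F, F]
r6 m[φ5→X5] = [F, F]
r6 m[φ5→X0] = [F, F]
r6 m[φ6→X6] = [F, T]
r6 m[φ6→X11] = [F, F]
r6 m[φ7→X0] = [F, F]
r6 m[φ7→X6] = [F, F]
r6 m[φ8→X5] = [F, F]
r6 m[φ8→X6] = [F, F]
r6 m[X9→φ0] = [T, T]
r6 m[X5→φ0] = [F, F]
r6 m[X5→φ1] = [F, F]
r6 m[X5→φ4] = [F, F]
r6 m[X5→φ5] = [F, F]
r6 m[X5→φ8] = [F, F]
r6 m[X0→φ4] = [F, F]
r6 m[X0→φ5] = [F, F]
r6 m[X0→φ7] = [F, F]
r6 m[X10→φ1] = [F, F]
r6 m[X10→φ2] = [F, F]
r6 m[X10→φ3] = [F, F]
r6 m[X6→φ3] = [F, F]
r6 m[X6→φ6] = [F, F]
r6 m[X6→φ7] = [F, F]
r6 m[X6→φ8] = [F, F]
r6 m[X11→φ2] = [F, F]
r6 m[X11→φ6] = [F, F]
r7 m[φ0→X9] = [F, F]
r7 m[φ0→X5] = [T, T]
r7 m[φ1→X5] = [F, F]
r7 m[φ1→X10] = [F, F]
r7 m[φ2→X10] = [F, F]
r7 m[φ2→X11] = [F, F]
r7 m[φ3→X10] = [F, F]
r7 m[φ3→X6] = [F, F]
r7 m[φ4→X5] = [F, F]
r7 m[φ4→X0] = [F, F]
r7 m[φ5→X5] = [F, F]
r7 m[φ5→X0] = [F, F]
r7 m[φ6→X6] = [F, F]
r7 m[φ6→X11] = [F, F]
r7 m[φ7→X0] = [F, F]
r7 m[φ7→X6] = [F, F]
r7 m[φ8→X5] = [F, F]
r7 m[φ8→X6] = [F, F]
r7 m[X9→φ0] = [T, T]
r7 m[X5→φ0] = [F, F]
r7 m[X5→φ1] = [F, F]
r7 m[X5→φ4] = [F, F]
r7 m[X5→φ5] = [F, F]
r7 m[X5→φ8] = [F, F]
r7 m[X0→φ4] = [F, F]
r7 m[X0→φ5] = [F, F]
r7 m[X0→φ7] = [F, F]
r7 m[X10→φ1] = [F, F]
r7 m[X10→φ2] = [F, F]
r7 m[X10→φ3] = [F, F]
r7 m[X6→φ3] = [F, F]
r7 m[X6→φ6] = [F, F]
r7 m[X6→φ7] = [F, F]
r7 m[X6→φ8] = [F, F]
r7 m[X11→φ2] = [F, F]
r7 m[X11→φ6] = [F, F]
r8 m[φ0→X9] = [F, F]
r8 m[φ0→X5] = [T, T]
r8 m[φ1→X5] = [F, F]
r8 m[φ1→X10] = [F, F]
r8 m[φ2→X10] = [F, F]
r8 m[φ2→X11] = [F, F]
r8 m[φ3→X10] = [F, F]
r8 m[φ3→X6] = [F, F]
r8 m[φ4→X5] = [F, F]
r8 m[φ4→X0] = [F, F]
r8 m[φ5→X5] = [F, F]
r8 m[φ5→X0] = [F, F]
r8 m[φ6→X6] = [F, F]
r8 m[φ6→X11] = [F, F]
r8 m[φ7→X0] = [F, F]
r8 m[φ7→X6] = [F, F]
r8 m[φ8→X5] = [F, F]
r8 m[φ8→X6] = [F, F]
r8 m[X9→φ0] = [T, T]
r8 m[X5→φ0] = [F, F]
r8 m[X5→φ1] = [F, F]
r8 m[X5→φ4] = [F, F]
r8 m[X5→φ5] = [F, F]
r8 m[X5→φ8] = [F, F]
r8 m[X0→φ4] = [F, F]
r8 m[X0→φ5] = [F, F]
r8 m[X0→φ7] = [F, F]
r8 m[X10→φ1] = [F, F]
r8 m[X10→φ2] = [F, F]
r8 m[X10→φ3] = [F, F]
r8 m[X6→φ3] = [F, F]
r8 m[X6→φ6] = [F, F]
r8 m[X6→φ7] = [F, F]
r8 m[X6→φ8] = [F, F]
r8 m[X11→φ2] = [F, F]
r8 m[X11→φ6] = [F, F]
fixed point reached at round 8
messages reach a fixed point at round 8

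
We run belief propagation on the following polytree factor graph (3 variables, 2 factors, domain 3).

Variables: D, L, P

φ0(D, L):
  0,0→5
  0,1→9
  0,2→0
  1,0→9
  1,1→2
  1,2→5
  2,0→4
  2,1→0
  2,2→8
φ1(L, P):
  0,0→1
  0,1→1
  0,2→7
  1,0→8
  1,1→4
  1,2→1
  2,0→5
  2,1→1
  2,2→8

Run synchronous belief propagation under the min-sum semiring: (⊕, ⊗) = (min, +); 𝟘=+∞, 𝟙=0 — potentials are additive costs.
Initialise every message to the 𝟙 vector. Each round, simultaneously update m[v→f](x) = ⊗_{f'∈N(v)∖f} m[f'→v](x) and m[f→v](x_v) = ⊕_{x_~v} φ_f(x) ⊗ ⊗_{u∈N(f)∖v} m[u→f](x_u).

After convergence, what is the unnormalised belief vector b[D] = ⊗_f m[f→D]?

init: all messages = 𝟙 over 3 values
r1 m[φ0→D] = [0, 2, 0]
r1 m[φ0→L] = [4, 0, 0]
r1 m[φ1→L] = [1, 1, 1]
r1 m[φ1→P] = [1, 1, 1]
r1 m[D→φ0] = [0, 0, 0]
r1 m[L→φ0] = [0, 0, 0]
r1 m[L→φ1] = [0, 0, 0]
r1 m[P→φ1] = [0, 0, 0]
r2 m[φ0→D] = [0, 2, 0]
r2 m[φ0→L] = [4, 0, 0]
r2 m[φ1→L] = [1, 1, 1]
r2 m[φ1→P] = [1, 1, 1]
r2 m[D→φ0] = [0, 0, 0]
r2 m[L→φ0] = [1, 1, 1]
r2 m[L→φ1] = [4, 0, 0]
r2 m[P→φ1] = [0, 0, 0]
r3 m[φ0→D] = [1, 3, 1]
r3 m[φ0→L] = [4, 0, 0]
r3 m[φ1→L] = [1, 1, 1]
r3 m[φ1→P] = [5, 1, 1]
r3 m[D→φ0] = [0, 0, 0]
r3 m[L→φ0] = [1, 1, 1]
r3 m[L→φ1] = [4, 0, 0]
r3 m[P→φ1] = [0, 0, 0]
r4 m[φ0→D] = [1, 3, 1]
r4 m[φ0→L] = [4, 0, 0]
r4 m[φ1→L] = [1, 1, 1]
r4 m[φ1→P] = [5, 1, 1]
r4 m[D→φ0] = [0, 0, 0]
r4 m[L→φ0] = [1, 1, 1]
r4 m[L→φ1] = [4, 0, 0]
r4 m[P→φ1] = [0, 0, 0]
fixed point reached at round 4
b[D] = ⊗ incoming = [1, 3, 1]

b[D] = [1, 3, 1]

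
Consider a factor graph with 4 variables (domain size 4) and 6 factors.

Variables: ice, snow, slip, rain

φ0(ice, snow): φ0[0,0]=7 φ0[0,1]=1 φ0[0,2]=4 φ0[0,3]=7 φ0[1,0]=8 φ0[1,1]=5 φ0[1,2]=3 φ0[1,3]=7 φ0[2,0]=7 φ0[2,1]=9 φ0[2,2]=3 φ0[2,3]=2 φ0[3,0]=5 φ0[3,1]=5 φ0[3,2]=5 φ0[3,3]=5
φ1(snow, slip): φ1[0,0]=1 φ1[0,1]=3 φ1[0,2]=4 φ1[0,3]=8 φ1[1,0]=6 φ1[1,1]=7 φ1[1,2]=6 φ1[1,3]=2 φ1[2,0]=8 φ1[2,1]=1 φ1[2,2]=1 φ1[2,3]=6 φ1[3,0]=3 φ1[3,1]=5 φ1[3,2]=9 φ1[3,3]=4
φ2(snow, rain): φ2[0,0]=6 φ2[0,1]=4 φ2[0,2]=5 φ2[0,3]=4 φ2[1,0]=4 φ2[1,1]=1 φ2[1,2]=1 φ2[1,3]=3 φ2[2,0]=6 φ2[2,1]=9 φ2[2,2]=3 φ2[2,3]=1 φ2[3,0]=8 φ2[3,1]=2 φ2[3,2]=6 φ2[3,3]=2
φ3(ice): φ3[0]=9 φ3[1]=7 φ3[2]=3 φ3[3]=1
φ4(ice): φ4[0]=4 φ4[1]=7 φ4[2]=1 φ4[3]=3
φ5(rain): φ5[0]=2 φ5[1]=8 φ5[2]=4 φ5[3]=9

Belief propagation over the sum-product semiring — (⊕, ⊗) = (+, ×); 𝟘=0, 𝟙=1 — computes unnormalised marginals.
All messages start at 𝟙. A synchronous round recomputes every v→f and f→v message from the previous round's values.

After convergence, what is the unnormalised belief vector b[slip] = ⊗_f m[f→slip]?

b[slip] = [560438, 571262, 806417, 955148]

init: all messages = 𝟙 over 4 values
r1 m[φ0→ice] = [19, 23, 21, 20]
r1 m[φ0→snow] = [27, 20, 15, 21]
r1 m[φ1→snow] = [16, 21, 16, 21]
r1 m[φ1→slip] = [18, 16, 20, 20]
r1 m[φ2→snow] = [19, 9, 19, 18]
r1 m[φ2→rain] = [24, 16, 15, 10]
r1 m[φ3→ice] = [9, 7, 3, 1]
r1 m[φ4→ice] = [4, 7, 1, 3]
r1 m[φ5→rain] = [2, 8, 4, 9]
r1 m[ice→φ0] = [1, 1, 1, 1]
r1 m[ice→φ3] = [1, 1, 1, 1]
r1 m[ice→φ4] = [1, 1, 1, 1]
r1 m[snow→φ0] = [1, 1, 1, 1]
r1 m[snow→φ1] = [1, 1, 1, 1]
r1 m[snow→φ2] = [1, 1, 1, 1]
r1 m[slip→φ1] = [1, 1, 1, 1]
r1 m[rain→φ2] = [1, 1, 1, 1]
r1 m[rain→φ5] = [1, 1, 1, 1]
r2 m[φ0→ice] = [19, 23, 21, 20]
r2 m[φ0→snow] = [27, 20, 15, 21]
r2 m[φ1→snow] = [16, 21, 16, 21]
r2 m[φ1→slip] = [18, 16, 20, 20]
r2 m[φ2→snow] = [19, 9, 19, 18]
r2 m[φ2→rain] = [24, 16, 15, 10]
r2 m[φ3→ice] = [9, 7, 3, 1]
r2 m[φ4→ice] = [4, 7, 1, 3]
r2 m[φ5→rain] = [2, 8, 4, 9]
r2 m[ice→φ0] = [36, 49, 3, 3]
r2 m[ice→φ3] = [76, 161, 21, 60]
r2 m[ice→φ4] = [171, 161, 63, 20]
r2 m[snow→φ0] = [304, 189, 304, 378]
r2 m[snow→φ1] = [513, 180, 285, 378]
r2 m[snow→φ2] = [432, 420, 240, 441]
r2 m[slip→φ1] = [1, 1, 1, 1]
r2 m[rain→φ2] = [2, 8, 4, 9]
r2 m[rain→φ5] = [24, 16, 15, 10]
r3 m[φ0→ice] = [6179, 6935, 5497, 5875]
r3 m[φ0→snow] = [680, 323, 315, 616]
r3 m[φ1→snow] = [16, 21, 16, 21]
r3 m[φ1→slip] = [5007, 4974, 6819, 7686]
r3 m[φ2→snow] = [100, 47, 105, 74]
r3 m[φ2→rain] = [9240, 5190, 5946, 4110]
r3 m[φ3→ice] = [9, 7, 3, 1]
r3 m[φ4→ice] = [4, 7, 1, 3]
r3 m[φ5→rain] = [2, 8, 4, 9]
r3 m[ice→φ0] = [36, 49, 3, 3]
r3 m[ice→φ3] = [76, 161, 21, 60]
r3 m[ice→φ4] = [171, 161, 63, 20]
r3 m[snow→φ0] = [304, 189, 304, 378]
r3 m[snow→φ1] = [513, 180, 285, 378]
r3 m[snow→φ2] = [432, 420, 240, 441]
r3 m[slip→φ1] = [1, 1, 1, 1]
r3 m[rain→φ2] = [2, 8, 4, 9]
r3 m[rain→φ5] = [24, 16, 15, 10]
r4 m[φ0→ice] = [6179, 6935, 5497, 5875]
r4 m[φ0→snow] = [680, 323, 315, 616]
r4 m[φ1→snow] = [16, 21, 16, 21]
r4 m[φ1→slip] = [5007, 4974, 6819, 7686]
r4 m[φ2→snow] = [100, 47, 105, 74]
r4 m[φ2→rain] = [9240, 5190, 5946, 4110]
r4 m[φ3→ice] = [9, 7, 3, 1]
r4 m[φ4→ice] = [4, 7, 1, 3]
r4 m[φ5→rain] = [2, 8, 4, 9]
r4 m[ice→φ0] = [36, 49, 3, 3]
r4 m[ice→φ3] = [24716, 48545, 5497, 17625]
r4 m[ice→φ4] = [55611, 48545, 16491, 5875]
r4 m[snow→φ0] = [1600, 987, 1680, 1554]
r4 m[snow→φ1] = [68000, 15181, 33075, 45584]
r4 m[snow→φ2] = [10880, 6783, 5040, 12936]
r4 m[slip→φ1] = [1, 1, 1, 1]
r4 m[rain→φ2] = [2, 8, 4, 9]
r4 m[rain→φ5] = [9240, 5190, 5946, 4110]
r5 m[φ0→ice] = [29785, 33653, 28231, 29105]
r5 m[φ0→snow] = [680, 323, 315, 616]
r5 m[φ1→snow] = [16, 21, 16, 21]
r5 m[φ1→slip] = [560438, 571262, 806417, 955148]
r5 m[φ2→snow] = [100, 47, 105, 74]
r5 m[φ2→rain] = [226140, 121535, 153919, 94781]
r5 m[φ3→ice] = [9, 7, 3, 1]
r5 m[φ4→ice] = [4, 7, 1, 3]
r5 m[φ5→rain] = [2, 8, 4, 9]
r5 m[ice→φ0] = [36, 49, 3, 3]
r5 m[ice→φ3] = [24716, 48545, 5497, 17625]
r5 m[ice→φ4] = [55611, 48545, 16491, 5875]
r5 m[snow→φ0] = [1600, 987, 1680, 1554]
r5 m[snow→φ1] = [68000, 15181, 33075, 45584]
r5 m[snow→φ2] = [10880, 6783, 5040, 12936]
r5 m[slip→φ1] = [1, 1, 1, 1]
r5 m[rain→φ2] = [2, 8, 4, 9]
r5 m[rain→φ5] = [9240, 5190, 5946, 4110]
r6 m[φ0→ice] = [29785, 33653, 28231, 29105]
r6 m[φ0→snow] = [680, 323, 315, 616]
r6 m[φ1→snow] = [16, 21, 16, 21]
r6 m[φ1→slip] = [560438, 571262, 806417, 955148]
r6 m[φ2→snow] = [100, 47, 105, 74]
r6 m[φ2→rain] = [226140, 121535, 153919, 94781]
r6 m[φ3→ice] = [9, 7, 3, 1]
r6 m[φ4→ice] = [4, 7, 1, 3]
r6 m[φ5→rain] = [2, 8, 4, 9]
r6 m[ice→φ0] = [36, 49, 3, 3]
r6 m[ice→φ3] = [119140, 235571, 28231, 87315]
r6 m[ice→φ4] = [268065, 235571, 84693, 29105]
r6 m[snow→φ0] = [1600, 987, 1680, 1554]
r6 m[snow→φ1] = [68000, 15181, 33075, 45584]
r6 m[snow→φ2] = [10880, 6783, 5040, 12936]
r6 m[slip→φ1] = [1, 1, 1, 1]
r6 m[rain→φ2] = [2, 8, 4, 9]
r6 m[rain→φ5] = [226140, 121535, 153919, 94781]
r7 m[φ0→ice] = [29785, 33653, 28231, 29105]
r7 m[φ0→snow] = [680, 323, 315, 616]
r7 m[φ1→snow] = [16, 21, 16, 21]
r7 m[φ1→slip] = [560438, 571262, 806417, 955148]
r7 m[φ2→snow] = [100, 47, 105, 74]
r7 m[φ2→rain] = [226140, 121535, 153919, 94781]
r7 m[φ3→ice] = [9, 7, 3, 1]
r7 m[φ4→ice] = [4, 7, 1, 3]
r7 m[φ5→rain] = [2, 8, 4, 9]
r7 m[ice→φ0] = [36, 49, 3, 3]
r7 m[ice→φ3] = [119140, 235571, 28231, 87315]
r7 m[ice→φ4] = [268065, 235571, 84693, 29105]
r7 m[snow→φ0] = [1600, 987, 1680, 1554]
r7 m[snow→φ1] = [68000, 15181, 33075, 45584]
r7 m[snow→φ2] = [10880, 6783, 5040, 12936]
r7 m[slip→φ1] = [1, 1, 1, 1]
r7 m[rain→φ2] = [2, 8, 4, 9]
r7 m[rain→φ5] = [226140, 121535, 153919, 94781]
fixed point reached at round 7
b[slip] = ⊗ incoming = [560438, 571262, 806417, 955148]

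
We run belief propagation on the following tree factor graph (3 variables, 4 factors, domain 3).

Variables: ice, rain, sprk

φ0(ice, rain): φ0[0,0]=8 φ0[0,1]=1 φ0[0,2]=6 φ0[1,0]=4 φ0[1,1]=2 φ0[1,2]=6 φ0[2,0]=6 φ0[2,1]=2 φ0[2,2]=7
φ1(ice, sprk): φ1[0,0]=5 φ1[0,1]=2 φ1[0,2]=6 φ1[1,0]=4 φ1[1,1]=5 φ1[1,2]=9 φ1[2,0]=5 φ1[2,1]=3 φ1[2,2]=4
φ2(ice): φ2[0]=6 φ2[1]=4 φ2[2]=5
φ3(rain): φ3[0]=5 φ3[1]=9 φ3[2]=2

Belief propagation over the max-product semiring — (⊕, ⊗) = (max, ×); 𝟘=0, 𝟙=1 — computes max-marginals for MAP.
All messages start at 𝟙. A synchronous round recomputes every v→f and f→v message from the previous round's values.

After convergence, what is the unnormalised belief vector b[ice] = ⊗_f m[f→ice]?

b[ice] = [1440, 720, 750]

init: all messages = 𝟙 over 3 values
r1 m[φ0→ice] = [8, 6, 7]
r1 m[φ0→rain] = [8, 2, 7]
r1 m[φ1→ice] = [6, 9, 5]
r1 m[φ1→sprk] = [5, 5, 9]
r1 m[φ2→ice] = [6, 4, 5]
r1 m[φ3→rain] = [5, 9, 2]
r1 m[ice→φ0] = [1, 1, 1]
r1 m[ice→φ1] = [1, 1, 1]
r1 m[ice→φ2] = [1, 1, 1]
r1 m[rain→φ0] = [1, 1, 1]
r1 m[rain→φ3] = [1, 1, 1]
r1 m[sprk→φ1] = [1, 1, 1]
r2 m[φ0→ice] = [8, 6, 7]
r2 m[φ0→rain] = [8, 2, 7]
r2 m[φ1→ice] = [6, 9, 5]
r2 m[φ1→sprk] = [5, 5, 9]
r2 m[φ2→ice] = [6, 4, 5]
r2 m[φ3→rain] = [5, 9, 2]
r2 m[ice→φ0] = [36, 36, 25]
r2 m[ice→φ1] = [48, 24, 35]
r2 m[ice→φ2] = [48, 54, 35]
r2 m[rain→φ0] = [5, 9, 2]
r2 m[rain→φ3] = [8, 2, 7]
r2 m[sprk→φ1] = [1, 1, 1]
r3 m[φ0→ice] = [40, 20, 30]
r3 m[φ0→rain] = [288, 72, 216]
r3 m[φ1→ice] = [6, 9, 5]
r3 m[φ1→sprk] = [240, 120, 288]
r3 m[φ2→ice] = [6, 4, 5]
r3 m[φ3→rain] = [5, 9, 2]
r3 m[ice→φ0] = [36, 36, 25]
r3 m[ice→φ1] = [48, 24, 35]
r3 m[ice→φ2] = [48, 54, 35]
r3 m[rain→φ0] = [5, 9, 2]
r3 m[rain→φ3] = [8, 2, 7]
r3 m[sprk→φ1] = [1, 1, 1]
r4 m[φ0→ice] = [40, 20, 30]
r4 m[φ0→rain] = [288, 72, 216]
r4 m[φ1→ice] = [6, 9, 5]
r4 m[φ1→sprk] = [240, 120, 288]
r4 m[φ2→ice] = [6, 4, 5]
r4 m[φ3→rain] = [5, 9, 2]
r4 m[ice→φ0] = [36, 36, 25]
r4 m[ice→φ1] = [240, 80, 150]
r4 m[ice→φ2] = [240, 180, 150]
r4 m[rain→φ0] = [5, 9, 2]
r4 m[rain→φ3] = [288, 72, 216]
r4 m[sprk→φ1] = [1, 1, 1]
r5 m[φ0→ice] = [40, 20, 30]
r5 m[φ0→rain] = [288, 72, 216]
r5 m[φ1→ice] = [6, 9, 5]
r5 m[φ1→sprk] = [1200, 480, 1440]
r5 m[φ2→ice] = [6, 4, 5]
r5 m[φ3→rain] = [5, 9, 2]
r5 m[ice→φ0] = [36, 36, 25]
r5 m[ice→φ1] = [240, 80, 150]
r5 m[ice→φ2] = [240, 180, 150]
r5 m[rain→φ0] = [5, 9, 2]
r5 m[rain→φ3] = [288, 72, 216]
r5 m[sprk→φ1] = [1, 1, 1]
r6 m[φ0→ice] = [40, 20, 30]
r6 m[φ0→rain] = [288, 72, 216]
r6 m[φ1→ice] = [6, 9, 5]
r6 m[φ1→sprk] = [1200, 480, 1440]
r6 m[φ2→ice] = [6, 4, 5]
r6 m[φ3→rain] = [5, 9, 2]
r6 m[ice→φ0] = [36, 36, 25]
r6 m[ice→φ1] = [240, 80, 150]
r6 m[ice→φ2] = [240, 180, 150]
r6 m[rain→φ0] = [5, 9, 2]
r6 m[rain→φ3] = [288, 72, 216]
r6 m[sprk→φ1] = [1, 1, 1]
fixed point reached at round 6
b[ice] = ⊗ incoming = [1440, 720, 750]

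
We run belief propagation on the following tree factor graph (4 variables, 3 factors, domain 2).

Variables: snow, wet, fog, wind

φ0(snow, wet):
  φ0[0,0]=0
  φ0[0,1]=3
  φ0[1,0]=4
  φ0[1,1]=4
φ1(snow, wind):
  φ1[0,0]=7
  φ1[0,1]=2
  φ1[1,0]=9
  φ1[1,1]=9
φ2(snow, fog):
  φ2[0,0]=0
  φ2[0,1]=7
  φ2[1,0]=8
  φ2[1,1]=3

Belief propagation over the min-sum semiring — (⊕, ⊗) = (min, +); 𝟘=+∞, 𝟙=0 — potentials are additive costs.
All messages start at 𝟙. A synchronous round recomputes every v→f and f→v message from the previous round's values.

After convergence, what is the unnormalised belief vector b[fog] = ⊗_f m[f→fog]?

b[fog] = [2, 9]

init: all messages = 𝟙 over 2 values
r1 m[φ0→snow] = [0, 4]
r1 m[φ0→wet] = [0, 3]
r1 m[φ1→snow] = [2, 9]
r1 m[φ1→wind] = [7, 2]
r1 m[φ2→snow] = [0, 3]
r1 m[φ2→fog] = [0, 3]
r1 m[snow→φ0] = [0, 0]
r1 m[snow→φ1] = [0, 0]
r1 m[snow→φ2] = [0, 0]
r1 m[wet→φ0] = [0, 0]
r1 m[fog→φ2] = [0, 0]
r1 m[wind→φ1] = [0, 0]
r2 m[φ0→snow] = [0, 4]
r2 m[φ0→wet] = [0, 3]
r2 m[φ1→snow] = [2, 9]
r2 m[φ1→wind] = [7, 2]
r2 m[φ2→snow] = [0, 3]
r2 m[φ2→fog] = [0, 3]
r2 m[snow→φ0] = [2, 12]
r2 m[snow→φ1] = [0, 7]
r2 m[snow→φ2] = [2, 13]
r2 m[wet→φ0] = [0, 0]
r2 m[fog→φ2] = [0, 0]
r2 m[wind→φ1] = [0, 0]
r3 m[φ0→snow] = [0, 4]
r3 m[φ0→wet] = [2, 5]
r3 m[φ1→snow] = [2, 9]
r3 m[φ1→wind] = [7, 2]
r3 m[φ2→snow] = [0, 3]
r3 m[φ2→fog] = [2, 9]
r3 m[snow→φ0] = [2, 12]
r3 m[snow→φ1] = [0, 7]
r3 m[snow→φ2] = [2, 13]
r3 m[wet→φ0] = [0, 0]
r3 m[fog→φ2] = [0, 0]
r3 m[wind→φ1] = [0, 0]
r4 m[φ0→snow] = [0, 4]
r4 m[φ0→wet] = [2, 5]
r4 m[φ1→snow] = [2, 9]
r4 m[φ1→wind] = [7, 2]
r4 m[φ2→snow] = [0, 3]
r4 m[φ2→fog] = [2, 9]
r4 m[snow→φ0] = [2, 12]
r4 m[snow→φ1] = [0, 7]
r4 m[snow→φ2] = [2, 13]
r4 m[wet→φ0] = [0, 0]
r4 m[fog→φ2] = [0, 0]
r4 m[wind→φ1] = [0, 0]
fixed point reached at round 4
b[fog] = ⊗ incoming = [2, 9]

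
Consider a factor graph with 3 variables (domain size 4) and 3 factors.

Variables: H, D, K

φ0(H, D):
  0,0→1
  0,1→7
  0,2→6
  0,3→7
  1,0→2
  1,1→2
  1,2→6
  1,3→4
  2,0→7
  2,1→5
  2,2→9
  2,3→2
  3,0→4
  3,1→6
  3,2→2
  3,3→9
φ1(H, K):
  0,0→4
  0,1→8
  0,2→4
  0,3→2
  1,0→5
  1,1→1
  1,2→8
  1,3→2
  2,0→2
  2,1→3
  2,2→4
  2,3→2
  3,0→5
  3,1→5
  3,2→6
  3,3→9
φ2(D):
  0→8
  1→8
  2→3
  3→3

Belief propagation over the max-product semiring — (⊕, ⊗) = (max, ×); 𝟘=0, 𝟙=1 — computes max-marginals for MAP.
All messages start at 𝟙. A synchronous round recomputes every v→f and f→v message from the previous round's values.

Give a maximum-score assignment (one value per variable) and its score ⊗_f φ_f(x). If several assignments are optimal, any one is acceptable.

assignment: (H=0, D=1, K=1); score = 448

init: all messages = 𝟙 over 4 values
r1 m[φ0→H] = [7, 6, 9, 9]
r1 m[φ0→D] = [7, 7, 9, 9]
r1 m[φ1→H] = [8, 8, 4, 9]
r1 m[φ1→K] = [5, 8, 8, 9]
r1 m[φ2→D] = [8, 8, 3, 3]
r1 m[H→φ0] = [1, 1, 1, 1]
r1 m[H→φ1] = [1, 1, 1, 1]
r1 m[D→φ0] = [1, 1, 1, 1]
r1 m[D→φ2] = [1, 1, 1, 1]
r1 m[K→φ1] = [1, 1, 1, 1]
r2 m[φ0→H] = [7, 6, 9, 9]
r2 m[φ0→D] = [7, 7, 9, 9]
r2 m[φ1→H] = [8, 8, 4, 9]
r2 m[φ1→K] = [5, 8, 8, 9]
r2 m[φ2→D] = [8, 8, 3, 3]
r2 m[H→φ0] = [8, 8, 4, 9]
r2 m[H→φ1] = [7, 6, 9, 9]
r2 m[D→φ0] = [8, 8, 3, 3]
r2 m[D→φ2] = [7, 7, 9, 9]
r2 m[K→φ1] = [1, 1, 1, 1]
r3 m[φ0→H] = [56, 18, 56, 48]
r3 m[φ0→D] = [36, 56, 48, 81]
r3 m[φ1→H] = [8, 8, 4, 9]
r3 m[φ1→K] = [45, 56, 54, 81]
r3 m[φ2→D] = [8, 8, 3, 3]
r3 m[H→φ0] = [8, 8, 4, 9]
r3 m[H→φ1] = [7, 6, 9, 9]
r3 m[D→φ0] = [8, 8, 3, 3]
r3 m[D→φ2] = [7, 7, 9, 9]
r3 m[K→φ1] = [1, 1, 1, 1]
r4 m[φ0→H] = [56, 18, 56, 48]
r4 m[φ0→D] = [36, 56, 48, 81]
r4 m[φ1→H] = [8, 8, 4, 9]
r4 m[φ1→K] = [45, 56, 54, 81]
r4 m[φ2→D] = [8, 8, 3, 3]
r4 m[H→φ0] = [8, 8, 4, 9]
r4 m[H→φ1] = [56, 18, 56, 48]
r4 m[D→φ0] = [8, 8, 3, 3]
r4 m[D→φ2] = [36, 56, 48, 81]
r4 m[K→φ1] = [1, 1, 1, 1]
r5 m[φ0→H] = [56, 18, 56, 48]
r5 m[φ0→D] = [36, 56, 48, 81]
r5 m[φ1→H] = [8, 8, 4, 9]
r5 m[φ1→K] = [240, 448, 288, 432]
r5 m[φ2→D] = [8, 8, 3, 3]
r5 m[H→φ0] = [8, 8, 4, 9]
r5 m[H→φ1] = [56, 18, 56, 48]
r5 m[D→φ0] = [8, 8, 3, 3]
r5 m[D→φ2] = [36, 56, 48, 81]
r5 m[K→φ1] = [1, 1, 1, 1]
r6 m[φ0→H] = [56, 18, 56, 48]
r6 m[φ0→D] = [36, 56, 48, 81]
r6 m[φ1→H] = [8, 8, 4, 9]
r6 m[φ1→K] = [240, 448, 288, 432]
r6 m[φ2→D] = [8, 8, 3, 3]
r6 m[H→φ0] = [8, 8, 4, 9]
r6 m[H→φ1] = [56, 18, 56, 48]
r6 m[D→φ0] = [8, 8, 3, 3]
r6 m[D→φ2] = [36, 56, 48, 81]
r6 m[K→φ1] = [1, 1, 1, 1]
fixed point reached at round 6
traceback from H: (H=0, D=1, K=1), score=448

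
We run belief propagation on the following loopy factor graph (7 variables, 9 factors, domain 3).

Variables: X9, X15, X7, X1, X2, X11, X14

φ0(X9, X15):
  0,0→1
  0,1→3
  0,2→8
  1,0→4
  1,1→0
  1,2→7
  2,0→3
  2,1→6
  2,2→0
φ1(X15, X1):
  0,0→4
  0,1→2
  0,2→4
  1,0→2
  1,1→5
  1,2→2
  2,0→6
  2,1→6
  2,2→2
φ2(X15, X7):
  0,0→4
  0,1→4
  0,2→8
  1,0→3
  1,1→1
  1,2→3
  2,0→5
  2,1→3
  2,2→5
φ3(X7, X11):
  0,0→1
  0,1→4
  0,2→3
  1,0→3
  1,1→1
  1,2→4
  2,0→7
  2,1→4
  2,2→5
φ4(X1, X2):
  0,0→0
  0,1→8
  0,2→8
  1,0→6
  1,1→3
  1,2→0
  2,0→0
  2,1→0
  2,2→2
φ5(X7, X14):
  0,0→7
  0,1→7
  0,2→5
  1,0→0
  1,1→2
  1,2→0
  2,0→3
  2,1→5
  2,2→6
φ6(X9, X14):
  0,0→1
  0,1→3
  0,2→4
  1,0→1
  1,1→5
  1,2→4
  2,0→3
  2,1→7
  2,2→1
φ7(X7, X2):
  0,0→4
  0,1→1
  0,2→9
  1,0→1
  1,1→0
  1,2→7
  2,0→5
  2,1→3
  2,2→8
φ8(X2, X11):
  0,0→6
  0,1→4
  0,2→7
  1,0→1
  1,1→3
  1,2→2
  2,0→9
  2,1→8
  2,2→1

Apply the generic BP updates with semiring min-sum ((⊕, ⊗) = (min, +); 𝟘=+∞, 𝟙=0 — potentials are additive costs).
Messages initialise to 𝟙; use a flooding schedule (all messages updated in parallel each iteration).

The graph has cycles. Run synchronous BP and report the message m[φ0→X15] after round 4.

init: all messages = 𝟙 over 3 values
r1 m[φ0→X9] = [1, 0, 0]
r1 m[φ0→X15] = [1, 0, 0]
r1 m[φ1→X15] = [2, 2, 2]
r1 m[φ1→X1] = [2, 2, 2]
r1 m[φ2→X15] = [4, 1, 3]
r1 m[φ2→X7] = [3, 1, 3]
r1 m[φ3→X7] = [1, 1, 4]
r1 m[φ3→X11] = [1, 1, 3]
r1 m[φ4→X1] = [0, 0, 0]
r1 m[φ4→X2] = [0, 0, 0]
r1 m[φ5→X7] = [5, 0, 3]
r1 m[φ5→X14] = [0, 2, 0]
r1 m[φ6→X9] = [1, 1, 1]
r1 m[φ6→X14] = [1, 3, 1]
r1 m[φ7→X7] = [1, 0, 3]
r1 m[φ7→X2] = [1, 0, 7]
r1 m[φ8→X2] = [4, 1, 1]
r1 m[φ8→X11] = [1, 3, 1]
r1 m[X9→φ0] = [0, 0, 0]
r1 m[X9→φ6] = [0, 0, 0]
r1 m[X15→φ0] = [0, 0, 0]
r1 m[X15→φ1] = [0, 0, 0]
r1 m[X15→φ2] = [0, 0, 0]
r1 m[X7→φ2] = [0, 0, 0]
r1 m[X7→φ3] = [0, 0, 0]
r1 m[X7→φ5] = [0, 0, 0]
r1 m[X7→φ7] = [0, 0, 0]
r1 m[X1→φ1] = [0, 0, 0]
r1 m[X1→φ4] = [0, 0, 0]
r1 m[X2→φ4] = [0, 0, 0]
r1 m[X2→φ7] = [0, 0, 0]
r1 m[X2→φ8] = [0, 0, 0]
r1 m[X11→φ3] = [0, 0, 0]
r1 m[X11→φ8] = [0, 0, 0]
r1 m[X14→φ5] = [0, 0, 0]
r1 m[X14→φ6] = [0, 0, 0]
r2 m[φ0→X9] = [1, 0, 0]
r2 m[φ0→X15] = [1, 0, 0]
r2 m[φ1→X15] = [2, 2, 2]
r2 m[φ1→X1] = [2, 2, 2]
r2 m[φ2→X15] = [4, 1, 3]
r2 m[φ2→X7] = [3, 1, 3]
r2 m[φ3→X7] = [1, 1, 4]
r2 m[φ3→X11] = [1, 1, 3]
r2 m[φ4→X1] = [0, 0, 0]
r2 m[φ4→X2] = [0, 0, 0]
r2 m[φ5→X7] = [5, 0, 3]
r2 m[φ5→X14] = [0, 2, 0]
r2 m[φ6→X9] = [1, 1, 1]
r2 m[φ6→X14] = [1, 3, 1]
r2 m[φ7→X7] = [1, 0, 3]
r2 m[φ7→X2] = [1, 0, 7]
r2 m[φ8→X2] = [4, 1, 1]
r2 m[φ8→X11] = [1, 3, 1]
r2 m[X9→φ0] = [1, 1, 1]
r2 m[X9→φ6] = [1, 0, 0]
r2 m[X15→φ0] = [6, 3, 5]
r2 m[X15→φ1] = [5, 1, 3]
r2 m[X15→φ2] = [3, 2, 2]
r2 m[X7→φ2] = [7, 1, 10]
r2 m[X7→φ3] = [9, 1, 9]
r2 m[X7→φ5] = [5, 2, 10]
r2 m[X7→φ7] = [9, 2, 10]
r2 m[X1→φ1] = [0, 0, 0]
r2 m[X1→φ4] = [2, 2, 2]
r2 m[X2→φ4] = [5, 1, 8]
r2 m[X2→φ7] = [4, 1, 1]
r2 m[X2→φ8] = [1, 0, 7]
r2 m[X11→φ3] = [1, 3, 1]
r2 m[X11→φ8] = [1, 1, 3]
r2 m[X14→φ5] = [1, 3, 1]
r2 m[X14→φ6] = [0, 2, 0]
r3 m[φ0→X9] = [6, 3, 5]
r3 m[φ0→X15] = [2, 1, 1]
r3 m[φ1→X15] = [2, 2, 2]
r3 m[φ1→X1] = [3, 6, 3]
r3 m[φ2→X15] = [5, 2, 4]
r3 m[φ2→X7] = [5, 3, 5]
r3 m[φ3→X7] = [2, 4, 6]
r3 m[φ3→X11] = [4, 2, 5]
r3 m[φ4→X1] = [5, 4, 1]
r3 m[φ4→X2] = [2, 2, 2]
r3 m[φ5→X7] = [6, 1, 4]
r3 m[φ5→X14] = [2, 4, 2]
r3 m[φ6→X9] = [1, 1, 1]
r3 m[φ6→X14] = [1, 4, 1]
r3 m[φ7→X7] = [2, 1, 4]
r3 m[φ7→X2] = [3, 2, 9]
r3 m[φ8→X2] = [5, 2, 4]
r3 m[φ8→X11] = [1, 3, 2]
r3 m[X9→φ0] = [1, 1, 1]
r3 m[X9→φ6] = [1, 0, 0]
r3 m[X15→φ0] = [6, 3, 5]
r3 m[X15→φ1] = [5, 1, 3]
r3 m[X15→φ2] = [3, 2, 2]
r3 m[X7→φ2] = [7, 1, 10]
r3 m[X7→φ3] = [9, 1, 9]
r3 m[X7→φ5] = [5, 2, 10]
r3 m[X7→φ7] = [9, 2, 10]
r3 m[X1→φ1] = [0, 0, 0]
r3 m[X1→φ4] = [2, 2, 2]
r3 m[X2→φ4] = [5, 1, 8]
r3 m[X2→φ7] = [4, 1, 1]
r3 m[X2→φ8] = [1, 0, 7]
r3 m[X11→φ3] = [1, 3, 1]
r3 m[X11→φ8] = [1, 1, 3]
r3 m[X14→φ5] = [1, 3, 1]
r3 m[X14→φ6] = [0, 2, 0]
r4 m[φ0→X9] = [6, 3, 5]
r4 m[φ0→X15] = [2, 1, 1]
r4 m[φ1→X15] = [2, 2, 2]
r4 m[φ1→X1] = [3, 6, 3]
r4 m[φ2→X15] = [5, 2, 4]
r4 m[φ2→X7] = [5, 3, 5]
r4 m[φ3→X7] = [2, 4, 6]
r4 m[φ3→X11] = [4, 2, 5]
r4 m[φ4→X1] = [5, 4, 1]
r4 m[φ4→X2] = [2, 2, 2]
r4 m[φ5→X7] = [6, 1, 4]
r4 m[φ5→X14] = [2, 4, 2]
r4 m[φ6→X9] = [1, 1, 1]
r4 m[φ6→X14] = [1, 4, 1]
r4 m[φ7→X7] = [2, 1, 4]
r4 m[φ7→X2] = [3, 2, 9]
r4 m[φ8→X2] = [5, 2, 4]
r4 m[φ8→X11] = [1, 3, 2]
r4 m[X9→φ0] = [1, 1, 1]
r4 m[X9→φ6] = [6, 3, 5]
r4 m[X15→φ0] = [7, 4, 6]
r4 m[X15→φ1] = [7, 3, 5]
r4 m[X15→φ2] = [4, 3, 3]
r4 m[X7→φ2] = [10, 6, 14]
r4 m[X7→φ3] = [13, 5, 13]
r4 m[X7→φ5] = [9, 8, 15]
r4 m[X7→φ7] = [13, 8, 15]
r4 m[X1→φ1] = [5, 4, 1]
r4 m[X1→φ4] = [3, 6, 3]
r4 m[X2→φ4] = [8, 4, 13]
r4 m[X2→φ7] = [7, 4, 6]
r4 m[X2→φ8] = [5, 4, 11]
r4 m[X11→φ3] = [1, 3, 2]
r4 m[X11→φ8] = [4, 2, 5]
r4 m[X14→φ5] = [1, 4, 1]
r4 m[X14→φ6] = [2, 4, 2]

message @ round 4 = [2, 1, 1]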